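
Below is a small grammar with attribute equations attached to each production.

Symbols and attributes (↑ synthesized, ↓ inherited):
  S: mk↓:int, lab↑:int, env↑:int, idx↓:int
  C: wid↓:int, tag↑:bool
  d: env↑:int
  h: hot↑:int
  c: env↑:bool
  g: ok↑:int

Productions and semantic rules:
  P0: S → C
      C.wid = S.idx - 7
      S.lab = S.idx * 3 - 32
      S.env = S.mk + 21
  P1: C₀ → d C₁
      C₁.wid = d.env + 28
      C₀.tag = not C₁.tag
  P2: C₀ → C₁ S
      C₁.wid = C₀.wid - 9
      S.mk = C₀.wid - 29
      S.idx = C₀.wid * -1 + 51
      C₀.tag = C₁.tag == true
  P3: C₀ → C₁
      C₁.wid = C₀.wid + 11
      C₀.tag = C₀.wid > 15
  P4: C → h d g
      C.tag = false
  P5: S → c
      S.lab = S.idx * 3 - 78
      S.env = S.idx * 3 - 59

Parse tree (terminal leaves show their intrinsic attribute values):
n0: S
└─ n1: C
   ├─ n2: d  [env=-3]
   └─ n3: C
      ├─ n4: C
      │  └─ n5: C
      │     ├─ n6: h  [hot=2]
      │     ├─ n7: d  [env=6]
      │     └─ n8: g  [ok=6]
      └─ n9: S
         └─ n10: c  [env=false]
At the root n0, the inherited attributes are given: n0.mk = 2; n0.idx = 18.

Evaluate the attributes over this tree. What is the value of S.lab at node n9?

0

1. n0.mk = 2  [given at root]
2. n0.idx = 18  [given at root]
3. n1.wid = 11  [S.idx - 7]
4. n2.env = -3  [terminal]
5. n3.wid = 25  [d.env + 28]
6. n4.wid = 16  [C₀.wid - 9]
7. n5.wid = 27  [C₀.wid + 11]
8. n6.hot = 2  [terminal]
9. n7.env = 6  [terminal]
10. n8.ok = 6  [terminal]
11. n5.tag = false  [false]
12. n4.tag = true  [C₀.wid > 15]
13. n9.mk = -4  [C₀.wid - 29]
14. n9.idx = 26  [C₀.wid * -1 + 51]
15. n10.env = false  [terminal]
16. n9.lab = 0  [S.idx * 3 - 78]
17. n9.env = 19  [S.idx * 3 - 59]
18. n3.tag = true  [C₁.tag == true]
19. n1.tag = false  [not C₁.tag]
20. n0.lab = 22  [S.idx * 3 - 32]
21. n0.env = 23  [S.mk + 21]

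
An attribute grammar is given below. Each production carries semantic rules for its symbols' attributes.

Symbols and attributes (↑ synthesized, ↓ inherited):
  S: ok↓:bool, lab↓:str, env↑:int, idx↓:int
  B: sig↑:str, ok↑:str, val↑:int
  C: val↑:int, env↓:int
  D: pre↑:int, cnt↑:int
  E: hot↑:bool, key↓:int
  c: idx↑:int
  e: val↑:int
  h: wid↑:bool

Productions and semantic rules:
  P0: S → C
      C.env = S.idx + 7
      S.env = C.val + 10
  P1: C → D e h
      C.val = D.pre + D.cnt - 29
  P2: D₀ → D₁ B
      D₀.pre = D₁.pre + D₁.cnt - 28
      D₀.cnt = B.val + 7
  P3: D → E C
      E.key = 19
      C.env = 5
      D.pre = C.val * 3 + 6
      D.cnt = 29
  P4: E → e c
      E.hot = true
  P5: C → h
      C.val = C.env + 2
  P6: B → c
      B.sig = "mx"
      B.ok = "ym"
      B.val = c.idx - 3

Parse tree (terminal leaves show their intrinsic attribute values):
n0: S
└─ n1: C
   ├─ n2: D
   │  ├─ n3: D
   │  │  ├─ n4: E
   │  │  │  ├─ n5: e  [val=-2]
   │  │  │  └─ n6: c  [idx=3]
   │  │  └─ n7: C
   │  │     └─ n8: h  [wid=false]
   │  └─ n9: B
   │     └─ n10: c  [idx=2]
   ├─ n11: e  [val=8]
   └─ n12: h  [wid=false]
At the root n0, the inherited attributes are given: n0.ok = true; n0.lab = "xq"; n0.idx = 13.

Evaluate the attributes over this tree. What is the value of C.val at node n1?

5

1. n0.ok = true  [given at root]
2. n0.lab = "xq"  [given at root]
3. n0.idx = 13  [given at root]
4. n1.env = 20  [S.idx + 7]
5. n4.key = 19  [19]
6. n5.val = -2  [terminal]
7. n6.idx = 3  [terminal]
8. n4.hot = true  [true]
9. n7.env = 5  [5]
10. n8.wid = false  [terminal]
11. n7.val = 7  [C.env + 2]
12. n3.pre = 27  [C.val * 3 + 6]
13. n3.cnt = 29  [29]
14. n10.idx = 2  [terminal]
15. n9.sig = "mx"  ["mx"]
16. n9.ok = "ym"  ["ym"]
17. n9.val = -1  [c.idx - 3]
18. n2.pre = 28  [D₁.pre + D₁.cnt - 28]
19. n2.cnt = 6  [B.val + 7]
20. n11.val = 8  [terminal]
21. n12.wid = false  [terminal]
22. n1.val = 5  [D.pre + D.cnt - 29]
23. n0.env = 15  [C.val + 10]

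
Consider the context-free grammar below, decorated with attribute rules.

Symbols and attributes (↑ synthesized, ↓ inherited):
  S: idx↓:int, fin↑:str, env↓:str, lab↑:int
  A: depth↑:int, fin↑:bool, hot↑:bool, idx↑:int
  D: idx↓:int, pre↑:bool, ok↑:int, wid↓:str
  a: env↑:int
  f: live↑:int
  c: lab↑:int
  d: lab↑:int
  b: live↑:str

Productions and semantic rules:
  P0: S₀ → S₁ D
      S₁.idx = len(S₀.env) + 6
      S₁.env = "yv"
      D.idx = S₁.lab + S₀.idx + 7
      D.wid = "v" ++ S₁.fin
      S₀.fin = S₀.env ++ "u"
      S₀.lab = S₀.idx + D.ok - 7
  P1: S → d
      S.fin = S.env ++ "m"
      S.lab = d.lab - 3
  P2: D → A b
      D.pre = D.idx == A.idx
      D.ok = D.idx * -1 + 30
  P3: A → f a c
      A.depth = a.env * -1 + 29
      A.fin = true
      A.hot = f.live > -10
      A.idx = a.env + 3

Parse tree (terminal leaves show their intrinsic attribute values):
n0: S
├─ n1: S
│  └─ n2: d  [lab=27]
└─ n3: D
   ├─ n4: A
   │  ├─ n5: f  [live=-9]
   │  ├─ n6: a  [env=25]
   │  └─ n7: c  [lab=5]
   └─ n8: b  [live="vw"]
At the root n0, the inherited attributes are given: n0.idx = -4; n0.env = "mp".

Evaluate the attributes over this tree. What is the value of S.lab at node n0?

-8

1. n0.idx = -4  [given at root]
2. n0.env = "mp"  [given at root]
3. n1.idx = 8  [len(S₀.env) + 6]
4. n1.env = "yv"  ["yv"]
5. n2.lab = 27  [terminal]
6. n1.fin = "yvm"  [S.env ++ "m"]
7. n1.lab = 24  [d.lab - 3]
8. n3.idx = 27  [S₁.lab + S₀.idx + 7]
9. n3.wid = "vyvm"  ["v" ++ S₁.fin]
10. n5.live = -9  [terminal]
11. n6.env = 25  [terminal]
12. n7.lab = 5  [terminal]
13. n4.depth = 4  [a.env * -1 + 29]
14. n4.fin = true  [true]
15. n4.hot = true  [f.live > -10]
16. n4.idx = 28  [a.env + 3]
17. n8.live = "vw"  [terminal]
18. n3.pre = false  [D.idx == A.idx]
19. n3.ok = 3  [D.idx * -1 + 30]
20. n0.fin = "mpu"  [S₀.env ++ "u"]
21. n0.lab = -8  [S₀.idx + D.ok - 7]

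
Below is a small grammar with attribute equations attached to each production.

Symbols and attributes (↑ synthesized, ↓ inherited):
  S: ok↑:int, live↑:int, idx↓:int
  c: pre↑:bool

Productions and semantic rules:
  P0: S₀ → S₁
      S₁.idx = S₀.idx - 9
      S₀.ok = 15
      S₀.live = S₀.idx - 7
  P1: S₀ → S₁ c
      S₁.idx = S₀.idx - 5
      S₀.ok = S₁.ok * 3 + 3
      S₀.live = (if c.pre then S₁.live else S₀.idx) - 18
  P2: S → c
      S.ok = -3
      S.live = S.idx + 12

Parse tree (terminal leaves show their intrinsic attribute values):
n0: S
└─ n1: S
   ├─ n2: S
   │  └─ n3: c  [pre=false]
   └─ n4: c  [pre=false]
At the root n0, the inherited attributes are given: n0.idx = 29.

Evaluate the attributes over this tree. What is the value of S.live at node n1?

1. n0.idx = 29  [given at root]
2. n1.idx = 20  [S₀.idx - 9]
3. n2.idx = 15  [S₀.idx - 5]
4. n3.pre = false  [terminal]
5. n2.ok = -3  [-3]
6. n2.live = 27  [S.idx + 12]
7. n4.pre = false  [terminal]
8. n1.ok = -6  [S₁.ok * 3 + 3]
9. n1.live = 2  [(if c.pre then S₁.live else S₀.idx) - 18]
10. n0.ok = 15  [15]
11. n0.live = 22  [S₀.idx - 7]

2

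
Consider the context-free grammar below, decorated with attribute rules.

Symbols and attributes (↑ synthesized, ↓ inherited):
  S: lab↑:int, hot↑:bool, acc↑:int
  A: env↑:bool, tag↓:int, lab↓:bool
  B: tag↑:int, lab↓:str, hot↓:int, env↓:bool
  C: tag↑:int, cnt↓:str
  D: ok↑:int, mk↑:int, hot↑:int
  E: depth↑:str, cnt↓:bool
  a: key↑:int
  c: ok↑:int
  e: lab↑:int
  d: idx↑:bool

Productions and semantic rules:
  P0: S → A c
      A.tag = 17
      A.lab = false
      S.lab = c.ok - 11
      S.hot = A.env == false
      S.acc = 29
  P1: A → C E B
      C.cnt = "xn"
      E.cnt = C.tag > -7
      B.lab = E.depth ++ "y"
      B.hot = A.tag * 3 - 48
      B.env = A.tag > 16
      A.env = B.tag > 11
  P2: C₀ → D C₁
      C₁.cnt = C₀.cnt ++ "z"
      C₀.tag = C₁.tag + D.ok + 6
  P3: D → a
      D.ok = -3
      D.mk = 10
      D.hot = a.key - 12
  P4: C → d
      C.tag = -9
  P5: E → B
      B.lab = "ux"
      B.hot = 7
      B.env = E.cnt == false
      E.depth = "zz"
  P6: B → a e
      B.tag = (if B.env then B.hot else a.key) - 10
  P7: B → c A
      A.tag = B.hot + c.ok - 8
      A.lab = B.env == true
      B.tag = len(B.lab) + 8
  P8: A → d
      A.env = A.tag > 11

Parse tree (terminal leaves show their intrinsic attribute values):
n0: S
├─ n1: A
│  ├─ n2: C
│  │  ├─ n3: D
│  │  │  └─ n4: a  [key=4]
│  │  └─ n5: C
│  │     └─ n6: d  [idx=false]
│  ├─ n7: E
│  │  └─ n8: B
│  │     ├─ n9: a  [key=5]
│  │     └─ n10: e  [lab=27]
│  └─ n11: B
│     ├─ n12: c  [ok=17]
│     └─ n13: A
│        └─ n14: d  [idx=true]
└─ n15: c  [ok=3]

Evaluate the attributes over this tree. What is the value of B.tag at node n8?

1. n1.tag = 17  [17]
2. n1.lab = false  [false]
3. n2.cnt = "xn"  ["xn"]
4. n4.key = 4  [terminal]
5. n3.ok = -3  [-3]
6. n3.mk = 10  [10]
7. n3.hot = -8  [a.key - 12]
8. n5.cnt = "xnz"  [C₀.cnt ++ "z"]
9. n6.idx = false  [terminal]
10. n5.tag = -9  [-9]
11. n2.tag = -6  [C₁.tag + D.ok + 6]
12. n7.cnt = true  [C.tag > -7]
13. n8.lab = "ux"  ["ux"]
14. n8.hot = 7  [7]
15. n8.env = false  [E.cnt == false]
16. n9.key = 5  [terminal]
17. n10.lab = 27  [terminal]
18. n8.tag = -5  [(if B.env then B.hot else a.key) - 10]
19. n7.depth = "zz"  ["zz"]
20. n11.lab = "zzy"  [E.depth ++ "y"]
21. n11.hot = 3  [A.tag * 3 - 48]
22. n11.env = true  [A.tag > 16]
23. n12.ok = 17  [terminal]
24. n13.tag = 12  [B.hot + c.ok - 8]
25. n13.lab = true  [B.env == true]
26. n14.idx = true  [terminal]
27. n13.env = true  [A.tag > 11]
28. n11.tag = 11  [len(B.lab) + 8]
29. n1.env = false  [B.tag > 11]
30. n15.ok = 3  [terminal]
31. n0.lab = -8  [c.ok - 11]
32. n0.hot = true  [A.env == false]
33. n0.acc = 29  [29]

-5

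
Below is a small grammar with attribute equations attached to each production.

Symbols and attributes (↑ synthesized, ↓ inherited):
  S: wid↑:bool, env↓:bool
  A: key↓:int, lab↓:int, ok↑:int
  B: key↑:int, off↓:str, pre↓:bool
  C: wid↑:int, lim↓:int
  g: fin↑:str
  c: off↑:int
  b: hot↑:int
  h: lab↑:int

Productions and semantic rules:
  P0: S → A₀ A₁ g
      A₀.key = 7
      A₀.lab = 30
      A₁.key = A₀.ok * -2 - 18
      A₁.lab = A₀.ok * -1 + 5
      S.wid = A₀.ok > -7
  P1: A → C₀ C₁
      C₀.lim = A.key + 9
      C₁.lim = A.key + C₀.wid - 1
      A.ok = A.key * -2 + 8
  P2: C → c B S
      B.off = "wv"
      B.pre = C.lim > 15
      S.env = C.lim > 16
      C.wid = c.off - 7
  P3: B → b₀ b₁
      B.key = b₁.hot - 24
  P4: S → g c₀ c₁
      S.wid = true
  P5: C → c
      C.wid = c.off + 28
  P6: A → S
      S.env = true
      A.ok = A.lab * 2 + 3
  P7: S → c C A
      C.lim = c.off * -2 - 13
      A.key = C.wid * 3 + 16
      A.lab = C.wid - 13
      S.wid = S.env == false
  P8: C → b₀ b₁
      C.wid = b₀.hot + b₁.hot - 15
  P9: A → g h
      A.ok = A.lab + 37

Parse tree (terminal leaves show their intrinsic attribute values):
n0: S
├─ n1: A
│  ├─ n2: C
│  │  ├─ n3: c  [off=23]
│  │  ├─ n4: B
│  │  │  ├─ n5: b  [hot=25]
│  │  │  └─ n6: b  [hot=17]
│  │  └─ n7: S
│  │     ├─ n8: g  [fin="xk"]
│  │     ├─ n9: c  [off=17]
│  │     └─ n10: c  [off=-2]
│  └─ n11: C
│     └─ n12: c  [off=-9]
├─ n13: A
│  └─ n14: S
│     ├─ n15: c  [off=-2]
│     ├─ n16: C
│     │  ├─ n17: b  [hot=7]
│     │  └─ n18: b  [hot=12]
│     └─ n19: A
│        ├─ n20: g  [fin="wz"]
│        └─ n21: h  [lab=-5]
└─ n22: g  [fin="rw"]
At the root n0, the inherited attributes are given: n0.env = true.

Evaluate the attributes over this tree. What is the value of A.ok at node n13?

25

1. n0.env = true  [given at root]
2. n1.key = 7  [7]
3. n1.lab = 30  [30]
4. n2.lim = 16  [A.key + 9]
5. n3.off = 23  [terminal]
6. n4.off = "wv"  ["wv"]
7. n4.pre = true  [C.lim > 15]
8. n5.hot = 25  [terminal]
9. n6.hot = 17  [terminal]
10. n4.key = -7  [b₁.hot - 24]
11. n7.env = false  [C.lim > 16]
12. n8.fin = "xk"  [terminal]
13. n9.off = 17  [terminal]
14. n10.off = -2  [terminal]
15. n7.wid = true  [true]
16. n2.wid = 16  [c.off - 7]
17. n11.lim = 22  [A.key + C₀.wid - 1]
18. n12.off = -9  [terminal]
19. n11.wid = 19  [c.off + 28]
20. n1.ok = -6  [A.key * -2 + 8]
21. n13.key = -6  [A₀.ok * -2 - 18]
22. n13.lab = 11  [A₀.ok * -1 + 5]
23. n14.env = true  [true]
24. n15.off = -2  [terminal]
25. n16.lim = -9  [c.off * -2 - 13]
26. n17.hot = 7  [terminal]
27. n18.hot = 12  [terminal]
28. n16.wid = 4  [b₀.hot + b₁.hot - 15]
29. n19.key = 28  [C.wid * 3 + 16]
30. n19.lab = -9  [C.wid - 13]
31. n20.fin = "wz"  [terminal]
32. n21.lab = -5  [terminal]
33. n19.ok = 28  [A.lab + 37]
34. n14.wid = false  [S.env == false]
35. n13.ok = 25  [A.lab * 2 + 3]
36. n22.fin = "rw"  [terminal]
37. n0.wid = true  [A₀.ok > -7]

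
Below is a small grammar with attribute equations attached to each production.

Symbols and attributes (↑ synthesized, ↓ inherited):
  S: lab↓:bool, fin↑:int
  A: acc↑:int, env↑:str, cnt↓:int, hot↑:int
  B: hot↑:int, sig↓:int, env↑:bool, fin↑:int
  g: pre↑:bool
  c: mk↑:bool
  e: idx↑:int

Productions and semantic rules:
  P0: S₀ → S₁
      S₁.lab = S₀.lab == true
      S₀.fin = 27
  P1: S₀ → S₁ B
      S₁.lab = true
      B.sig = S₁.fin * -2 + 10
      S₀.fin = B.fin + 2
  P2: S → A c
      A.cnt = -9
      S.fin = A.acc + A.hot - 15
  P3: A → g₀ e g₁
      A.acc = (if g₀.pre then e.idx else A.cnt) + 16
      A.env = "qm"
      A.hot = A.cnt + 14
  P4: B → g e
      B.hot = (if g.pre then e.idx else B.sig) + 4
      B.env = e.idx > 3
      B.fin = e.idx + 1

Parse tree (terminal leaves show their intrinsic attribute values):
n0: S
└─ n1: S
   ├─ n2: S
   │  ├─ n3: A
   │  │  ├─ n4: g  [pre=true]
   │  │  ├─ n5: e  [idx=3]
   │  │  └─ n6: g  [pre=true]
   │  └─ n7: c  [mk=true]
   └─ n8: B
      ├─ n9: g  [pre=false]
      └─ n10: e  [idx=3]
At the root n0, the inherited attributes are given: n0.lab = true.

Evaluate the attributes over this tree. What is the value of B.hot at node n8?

1. n0.lab = true  [given at root]
2. n1.lab = true  [S₀.lab == true]
3. n2.lab = true  [true]
4. n3.cnt = -9  [-9]
5. n4.pre = true  [terminal]
6. n5.idx = 3  [terminal]
7. n6.pre = true  [terminal]
8. n3.acc = 19  [(if g₀.pre then e.idx else A.cnt) + 16]
9. n3.env = "qm"  ["qm"]
10. n3.hot = 5  [A.cnt + 14]
11. n7.mk = true  [terminal]
12. n2.fin = 9  [A.acc + A.hot - 15]
13. n8.sig = -8  [S₁.fin * -2 + 10]
14. n9.pre = false  [terminal]
15. n10.idx = 3  [terminal]
16. n8.hot = -4  [(if g.pre then e.idx else B.sig) + 4]
17. n8.env = false  [e.idx > 3]
18. n8.fin = 4  [e.idx + 1]
19. n1.fin = 6  [B.fin + 2]
20. n0.fin = 27  [27]

-4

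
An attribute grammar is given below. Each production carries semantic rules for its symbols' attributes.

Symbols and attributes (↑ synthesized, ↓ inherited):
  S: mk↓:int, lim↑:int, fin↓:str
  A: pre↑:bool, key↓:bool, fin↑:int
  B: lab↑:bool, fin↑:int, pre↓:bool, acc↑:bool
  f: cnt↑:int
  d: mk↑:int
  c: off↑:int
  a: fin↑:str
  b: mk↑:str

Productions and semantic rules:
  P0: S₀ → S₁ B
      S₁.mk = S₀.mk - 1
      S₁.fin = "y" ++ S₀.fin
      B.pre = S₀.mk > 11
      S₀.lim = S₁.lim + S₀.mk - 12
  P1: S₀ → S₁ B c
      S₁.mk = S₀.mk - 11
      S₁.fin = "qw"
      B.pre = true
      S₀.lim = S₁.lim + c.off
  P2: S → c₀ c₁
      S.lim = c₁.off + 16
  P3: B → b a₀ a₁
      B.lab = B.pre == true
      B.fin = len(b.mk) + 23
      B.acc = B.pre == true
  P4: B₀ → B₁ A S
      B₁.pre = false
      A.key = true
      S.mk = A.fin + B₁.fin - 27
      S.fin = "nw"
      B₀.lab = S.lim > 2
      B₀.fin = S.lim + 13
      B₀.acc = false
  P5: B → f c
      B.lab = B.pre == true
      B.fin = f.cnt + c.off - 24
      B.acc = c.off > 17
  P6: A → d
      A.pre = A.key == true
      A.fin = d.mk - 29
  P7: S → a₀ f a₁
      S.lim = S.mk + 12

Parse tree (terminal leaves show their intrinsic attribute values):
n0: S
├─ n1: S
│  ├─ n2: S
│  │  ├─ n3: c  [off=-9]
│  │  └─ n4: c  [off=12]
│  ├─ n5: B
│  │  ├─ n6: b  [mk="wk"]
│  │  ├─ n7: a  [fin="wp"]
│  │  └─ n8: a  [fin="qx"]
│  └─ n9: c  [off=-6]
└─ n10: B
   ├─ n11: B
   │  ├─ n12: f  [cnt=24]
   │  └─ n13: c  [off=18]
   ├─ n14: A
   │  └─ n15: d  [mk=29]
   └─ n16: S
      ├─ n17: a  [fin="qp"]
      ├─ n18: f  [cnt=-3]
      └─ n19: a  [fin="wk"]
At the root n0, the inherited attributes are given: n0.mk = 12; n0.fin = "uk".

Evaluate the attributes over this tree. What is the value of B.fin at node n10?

16

1. n0.mk = 12  [given at root]
2. n0.fin = "uk"  [given at root]
3. n1.mk = 11  [S₀.mk - 1]
4. n1.fin = "yuk"  ["y" ++ S₀.fin]
5. n2.mk = 0  [S₀.mk - 11]
6. n2.fin = "qw"  ["qw"]
7. n3.off = -9  [terminal]
8. n4.off = 12  [terminal]
9. n2.lim = 28  [c₁.off + 16]
10. n5.pre = true  [true]
11. n6.mk = "wk"  [terminal]
12. n7.fin = "wp"  [terminal]
13. n8.fin = "qx"  [terminal]
14. n5.lab = true  [B.pre == true]
15. n5.fin = 25  [len(b.mk) + 23]
16. n5.acc = true  [B.pre == true]
17. n9.off = -6  [terminal]
18. n1.lim = 22  [S₁.lim + c.off]
19. n10.pre = true  [S₀.mk > 11]
20. n11.pre = false  [false]
21. n12.cnt = 24  [terminal]
22. n13.off = 18  [terminal]
23. n11.lab = false  [B.pre == true]
24. n11.fin = 18  [f.cnt + c.off - 24]
25. n11.acc = true  [c.off > 17]
26. n14.key = true  [true]
27. n15.mk = 29  [terminal]
28. n14.pre = true  [A.key == true]
29. n14.fin = 0  [d.mk - 29]
30. n16.mk = -9  [A.fin + B₁.fin - 27]
31. n16.fin = "nw"  ["nw"]
32. n17.fin = "qp"  [terminal]
33. n18.cnt = -3  [terminal]
34. n19.fin = "wk"  [terminal]
35. n16.lim = 3  [S.mk + 12]
36. n10.lab = true  [S.lim > 2]
37. n10.fin = 16  [S.lim + 13]
38. n10.acc = false  [false]
39. n0.lim = 22  [S₁.lim + S₀.mk - 12]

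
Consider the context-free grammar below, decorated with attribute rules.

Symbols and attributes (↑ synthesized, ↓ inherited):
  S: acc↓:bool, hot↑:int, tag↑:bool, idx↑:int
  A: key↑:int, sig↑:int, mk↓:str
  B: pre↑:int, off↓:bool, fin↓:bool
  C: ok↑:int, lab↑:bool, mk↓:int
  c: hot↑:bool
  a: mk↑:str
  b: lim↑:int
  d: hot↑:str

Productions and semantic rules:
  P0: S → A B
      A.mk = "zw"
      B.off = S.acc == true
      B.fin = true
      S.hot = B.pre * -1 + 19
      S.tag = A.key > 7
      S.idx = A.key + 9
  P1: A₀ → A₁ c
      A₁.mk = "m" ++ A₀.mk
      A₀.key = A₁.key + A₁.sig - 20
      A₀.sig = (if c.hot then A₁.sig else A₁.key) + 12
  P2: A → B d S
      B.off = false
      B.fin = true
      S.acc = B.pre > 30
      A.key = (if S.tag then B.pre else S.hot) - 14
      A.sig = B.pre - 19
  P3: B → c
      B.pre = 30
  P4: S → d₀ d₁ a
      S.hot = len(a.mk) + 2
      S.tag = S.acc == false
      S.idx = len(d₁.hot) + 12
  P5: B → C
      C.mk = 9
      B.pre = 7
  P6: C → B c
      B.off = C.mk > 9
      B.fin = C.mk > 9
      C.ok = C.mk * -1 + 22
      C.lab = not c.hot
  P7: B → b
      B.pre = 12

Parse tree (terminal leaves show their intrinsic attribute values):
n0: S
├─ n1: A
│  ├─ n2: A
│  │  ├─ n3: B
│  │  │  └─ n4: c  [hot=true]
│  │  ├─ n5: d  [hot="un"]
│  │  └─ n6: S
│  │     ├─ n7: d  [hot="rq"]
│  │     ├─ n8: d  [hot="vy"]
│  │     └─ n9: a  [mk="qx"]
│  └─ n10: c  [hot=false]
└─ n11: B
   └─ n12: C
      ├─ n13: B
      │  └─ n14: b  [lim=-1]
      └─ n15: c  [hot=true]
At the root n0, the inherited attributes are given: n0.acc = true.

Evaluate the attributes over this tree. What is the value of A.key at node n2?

1. n0.acc = true  [given at root]
2. n1.mk = "zw"  ["zw"]
3. n2.mk = "mzw"  ["m" ++ A₀.mk]
4. n3.off = false  [false]
5. n3.fin = true  [true]
6. n4.hot = true  [terminal]
7. n3.pre = 30  [30]
8. n5.hot = "un"  [terminal]
9. n6.acc = false  [B.pre > 30]
10. n7.hot = "rq"  [terminal]
11. n8.hot = "vy"  [terminal]
12. n9.mk = "qx"  [terminal]
13. n6.hot = 4  [len(a.mk) + 2]
14. n6.tag = true  [S.acc == false]
15. n6.idx = 14  [len(d₁.hot) + 12]
16. n2.key = 16  [(if S.tag then B.pre else S.hot) - 14]
17. n2.sig = 11  [B.pre - 19]
18. n10.hot = false  [terminal]
19. n1.key = 7  [A₁.key + A₁.sig - 20]
20. n1.sig = 28  [(if c.hot then A₁.sig else A₁.key) + 12]
21. n11.off = true  [S.acc == true]
22. n11.fin = true  [true]
23. n12.mk = 9  [9]
24. n13.off = false  [C.mk > 9]
25. n13.fin = false  [C.mk > 9]
26. n14.lim = -1  [terminal]
27. n13.pre = 12  [12]
28. n15.hot = true  [terminal]
29. n12.ok = 13  [C.mk * -1 + 22]
30. n12.lab = false  [not c.hot]
31. n11.pre = 7  [7]
32. n0.hot = 12  [B.pre * -1 + 19]
33. n0.tag = false  [A.key > 7]
34. n0.idx = 16  [A.key + 9]

16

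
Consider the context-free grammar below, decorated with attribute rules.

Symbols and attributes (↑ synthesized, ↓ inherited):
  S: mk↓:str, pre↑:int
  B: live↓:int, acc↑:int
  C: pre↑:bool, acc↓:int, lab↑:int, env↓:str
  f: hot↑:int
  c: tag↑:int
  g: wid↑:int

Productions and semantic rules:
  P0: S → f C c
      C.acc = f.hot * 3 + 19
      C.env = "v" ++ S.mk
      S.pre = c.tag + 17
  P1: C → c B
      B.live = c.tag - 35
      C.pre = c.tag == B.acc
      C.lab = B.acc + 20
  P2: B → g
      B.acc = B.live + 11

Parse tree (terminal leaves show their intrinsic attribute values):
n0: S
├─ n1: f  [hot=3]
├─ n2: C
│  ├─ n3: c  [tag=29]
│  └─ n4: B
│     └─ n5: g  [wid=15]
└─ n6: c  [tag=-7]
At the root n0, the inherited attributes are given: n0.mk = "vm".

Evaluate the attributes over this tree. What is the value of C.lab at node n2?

1. n0.mk = "vm"  [given at root]
2. n1.hot = 3  [terminal]
3. n2.acc = 28  [f.hot * 3 + 19]
4. n2.env = "vvm"  ["v" ++ S.mk]
5. n3.tag = 29  [terminal]
6. n4.live = -6  [c.tag - 35]
7. n5.wid = 15  [terminal]
8. n4.acc = 5  [B.live + 11]
9. n2.pre = false  [c.tag == B.acc]
10. n2.lab = 25  [B.acc + 20]
11. n6.tag = -7  [terminal]
12. n0.pre = 10  [c.tag + 17]

25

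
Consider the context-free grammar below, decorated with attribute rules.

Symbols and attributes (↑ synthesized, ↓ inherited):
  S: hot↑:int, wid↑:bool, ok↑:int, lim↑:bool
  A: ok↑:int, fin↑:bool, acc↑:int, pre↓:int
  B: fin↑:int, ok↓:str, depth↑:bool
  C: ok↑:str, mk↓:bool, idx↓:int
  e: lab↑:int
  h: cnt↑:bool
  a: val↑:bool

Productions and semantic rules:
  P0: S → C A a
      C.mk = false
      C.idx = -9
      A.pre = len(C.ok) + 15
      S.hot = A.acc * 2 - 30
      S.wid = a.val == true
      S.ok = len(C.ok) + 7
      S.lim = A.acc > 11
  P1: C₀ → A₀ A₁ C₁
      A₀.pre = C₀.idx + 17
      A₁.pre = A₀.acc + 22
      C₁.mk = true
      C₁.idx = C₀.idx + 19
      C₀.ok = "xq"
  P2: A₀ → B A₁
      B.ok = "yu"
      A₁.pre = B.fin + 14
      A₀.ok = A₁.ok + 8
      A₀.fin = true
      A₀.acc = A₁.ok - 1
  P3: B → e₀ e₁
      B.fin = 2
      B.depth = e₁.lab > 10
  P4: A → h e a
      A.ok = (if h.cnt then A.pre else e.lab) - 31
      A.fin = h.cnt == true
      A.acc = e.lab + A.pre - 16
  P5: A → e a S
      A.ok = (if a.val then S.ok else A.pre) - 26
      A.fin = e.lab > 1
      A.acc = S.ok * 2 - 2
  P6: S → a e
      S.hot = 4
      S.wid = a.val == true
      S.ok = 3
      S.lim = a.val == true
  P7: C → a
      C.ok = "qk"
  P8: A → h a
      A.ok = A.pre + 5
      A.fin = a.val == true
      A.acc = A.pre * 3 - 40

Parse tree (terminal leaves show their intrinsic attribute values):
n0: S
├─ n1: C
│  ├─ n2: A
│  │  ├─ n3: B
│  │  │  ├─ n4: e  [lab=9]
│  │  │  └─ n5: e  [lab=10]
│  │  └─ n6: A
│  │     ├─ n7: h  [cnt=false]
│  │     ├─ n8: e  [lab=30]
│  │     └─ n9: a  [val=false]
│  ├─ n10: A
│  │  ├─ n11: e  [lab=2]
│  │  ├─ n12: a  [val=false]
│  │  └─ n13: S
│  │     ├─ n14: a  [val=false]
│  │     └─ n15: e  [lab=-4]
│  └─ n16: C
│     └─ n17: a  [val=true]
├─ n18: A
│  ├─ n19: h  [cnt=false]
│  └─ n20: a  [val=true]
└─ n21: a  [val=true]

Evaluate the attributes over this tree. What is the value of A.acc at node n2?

1. n1.mk = false  [false]
2. n1.idx = -9  [-9]
3. n2.pre = 8  [C₀.idx + 17]
4. n3.ok = "yu"  ["yu"]
5. n4.lab = 9  [terminal]
6. n5.lab = 10  [terminal]
7. n3.fin = 2  [2]
8. n3.depth = false  [e₁.lab > 10]
9. n6.pre = 16  [B.fin + 14]
10. n7.cnt = false  [terminal]
11. n8.lab = 30  [terminal]
12. n9.val = false  [terminal]
13. n6.ok = -1  [(if h.cnt then A.pre else e.lab) - 31]
14. n6.fin = false  [h.cnt == true]
15. n6.acc = 30  [e.lab + A.pre - 16]
16. n2.ok = 7  [A₁.ok + 8]
17. n2.fin = true  [true]
18. n2.acc = -2  [A₁.ok - 1]
19. n10.pre = 20  [A₀.acc + 22]
20. n11.lab = 2  [terminal]
21. n12.val = false  [terminal]
22. n14.val = false  [terminal]
23. n15.lab = -4  [terminal]
24. n13.hot = 4  [4]
25. n13.wid = false  [a.val == true]
26. n13.ok = 3  [3]
27. n13.lim = false  [a.val == true]
28. n10.ok = -6  [(if a.val then S.ok else A.pre) - 26]
29. n10.fin = true  [e.lab > 1]
30. n10.acc = 4  [S.ok * 2 - 2]
31. n16.mk = true  [true]
32. n16.idx = 10  [C₀.idx + 19]
33. n17.val = true  [terminal]
34. n16.ok = "qk"  ["qk"]
35. n1.ok = "xq"  ["xq"]
36. n18.pre = 17  [len(C.ok) + 15]
37. n19.cnt = false  [terminal]
38. n20.val = true  [terminal]
39. n18.ok = 22  [A.pre + 5]
40. n18.fin = true  [a.val == true]
41. n18.acc = 11  [A.pre * 3 - 40]
42. n21.val = true  [terminal]
43. n0.hot = -8  [A.acc * 2 - 30]
44. n0.wid = true  [a.val == true]
45. n0.ok = 9  [len(C.ok) + 7]
46. n0.lim = false  [A.acc > 11]

-2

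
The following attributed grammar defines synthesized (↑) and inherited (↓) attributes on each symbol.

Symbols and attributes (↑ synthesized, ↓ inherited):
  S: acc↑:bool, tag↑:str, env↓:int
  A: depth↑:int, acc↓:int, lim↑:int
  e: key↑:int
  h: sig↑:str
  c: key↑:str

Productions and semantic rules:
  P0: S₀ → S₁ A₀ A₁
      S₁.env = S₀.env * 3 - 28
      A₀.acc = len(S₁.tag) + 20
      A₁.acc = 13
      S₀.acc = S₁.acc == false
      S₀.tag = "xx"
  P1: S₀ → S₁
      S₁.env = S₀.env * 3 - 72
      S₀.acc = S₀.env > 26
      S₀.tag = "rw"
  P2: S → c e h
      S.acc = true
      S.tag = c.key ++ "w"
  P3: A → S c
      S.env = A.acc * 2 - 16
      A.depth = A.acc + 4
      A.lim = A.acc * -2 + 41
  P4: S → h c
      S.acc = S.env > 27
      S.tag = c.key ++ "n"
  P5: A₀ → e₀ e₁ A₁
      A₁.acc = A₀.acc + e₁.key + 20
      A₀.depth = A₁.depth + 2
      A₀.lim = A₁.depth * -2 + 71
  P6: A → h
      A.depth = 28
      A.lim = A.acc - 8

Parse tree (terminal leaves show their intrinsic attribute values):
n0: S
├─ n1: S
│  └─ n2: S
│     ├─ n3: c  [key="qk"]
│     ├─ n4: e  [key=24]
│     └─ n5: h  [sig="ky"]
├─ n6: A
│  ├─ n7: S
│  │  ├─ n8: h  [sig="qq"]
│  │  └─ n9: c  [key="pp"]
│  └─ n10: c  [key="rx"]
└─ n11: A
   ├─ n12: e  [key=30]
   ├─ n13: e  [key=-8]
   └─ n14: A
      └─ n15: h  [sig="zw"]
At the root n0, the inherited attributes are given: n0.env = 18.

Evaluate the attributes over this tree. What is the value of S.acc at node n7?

true

1. n0.env = 18  [given at root]
2. n1.env = 26  [S₀.env * 3 - 28]
3. n2.env = 6  [S₀.env * 3 - 72]
4. n3.key = "qk"  [terminal]
5. n4.key = 24  [terminal]
6. n5.sig = "ky"  [terminal]
7. n2.acc = true  [true]
8. n2.tag = "qkw"  [c.key ++ "w"]
9. n1.acc = false  [S₀.env > 26]
10. n1.tag = "rw"  ["rw"]
11. n6.acc = 22  [len(S₁.tag) + 20]
12. n7.env = 28  [A.acc * 2 - 16]
13. n8.sig = "qq"  [terminal]
14. n9.key = "pp"  [terminal]
15. n7.acc = true  [S.env > 27]
16. n7.tag = "ppn"  [c.key ++ "n"]
17. n10.key = "rx"  [terminal]
18. n6.depth = 26  [A.acc + 4]
19. n6.lim = -3  [A.acc * -2 + 41]
20. n11.acc = 13  [13]
21. n12.key = 30  [terminal]
22. n13.key = -8  [terminal]
23. n14.acc = 25  [A₀.acc + e₁.key + 20]
24. n15.sig = "zw"  [terminal]
25. n14.depth = 28  [28]
26. n14.lim = 17  [A.acc - 8]
27. n11.depth = 30  [A₁.depth + 2]
28. n11.lim = 15  [A₁.depth * -2 + 71]
29. n0.acc = true  [S₁.acc == false]
30. n0.tag = "xx"  ["xx"]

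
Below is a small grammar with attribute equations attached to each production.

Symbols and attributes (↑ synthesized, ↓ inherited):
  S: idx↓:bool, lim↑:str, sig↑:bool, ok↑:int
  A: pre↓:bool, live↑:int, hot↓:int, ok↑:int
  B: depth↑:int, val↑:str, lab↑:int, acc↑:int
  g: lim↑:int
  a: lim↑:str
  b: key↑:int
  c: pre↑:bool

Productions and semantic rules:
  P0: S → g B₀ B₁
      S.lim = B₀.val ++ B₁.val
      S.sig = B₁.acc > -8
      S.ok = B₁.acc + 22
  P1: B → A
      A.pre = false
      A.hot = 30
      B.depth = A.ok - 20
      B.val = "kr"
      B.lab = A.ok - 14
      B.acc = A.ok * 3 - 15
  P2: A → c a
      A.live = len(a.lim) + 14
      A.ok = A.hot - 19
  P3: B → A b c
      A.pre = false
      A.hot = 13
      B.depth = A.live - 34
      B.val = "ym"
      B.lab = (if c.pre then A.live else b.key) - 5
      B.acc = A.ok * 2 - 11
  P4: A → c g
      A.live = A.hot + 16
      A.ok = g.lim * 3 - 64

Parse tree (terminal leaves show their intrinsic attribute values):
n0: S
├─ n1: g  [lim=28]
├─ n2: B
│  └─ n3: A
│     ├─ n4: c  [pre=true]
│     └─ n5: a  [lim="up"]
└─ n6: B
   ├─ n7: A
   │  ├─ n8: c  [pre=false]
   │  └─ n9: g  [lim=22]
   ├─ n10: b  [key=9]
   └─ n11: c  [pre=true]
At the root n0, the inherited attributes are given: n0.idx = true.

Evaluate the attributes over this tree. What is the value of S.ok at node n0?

1. n0.idx = true  [given at root]
2. n1.lim = 28  [terminal]
3. n3.pre = false  [false]
4. n3.hot = 30  [30]
5. n4.pre = true  [terminal]
6. n5.lim = "up"  [terminal]
7. n3.live = 16  [len(a.lim) + 14]
8. n3.ok = 11  [A.hot - 19]
9. n2.depth = -9  [A.ok - 20]
10. n2.val = "kr"  ["kr"]
11. n2.lab = -3  [A.ok - 14]
12. n2.acc = 18  [A.ok * 3 - 15]
13. n7.pre = false  [false]
14. n7.hot = 13  [13]
15. n8.pre = false  [terminal]
16. n9.lim = 22  [terminal]
17. n7.live = 29  [A.hot + 16]
18. n7.ok = 2  [g.lim * 3 - 64]
19. n10.key = 9  [terminal]
20. n11.pre = true  [terminal]
21. n6.depth = -5  [A.live - 34]
22. n6.val = "ym"  ["ym"]
23. n6.lab = 24  [(if c.pre then A.live else b.key) - 5]
24. n6.acc = -7  [A.ok * 2 - 11]
25. n0.lim = "krym"  [B₀.val ++ B₁.val]
26. n0.sig = true  [B₁.acc > -8]
27. n0.ok = 15  [B₁.acc + 22]

15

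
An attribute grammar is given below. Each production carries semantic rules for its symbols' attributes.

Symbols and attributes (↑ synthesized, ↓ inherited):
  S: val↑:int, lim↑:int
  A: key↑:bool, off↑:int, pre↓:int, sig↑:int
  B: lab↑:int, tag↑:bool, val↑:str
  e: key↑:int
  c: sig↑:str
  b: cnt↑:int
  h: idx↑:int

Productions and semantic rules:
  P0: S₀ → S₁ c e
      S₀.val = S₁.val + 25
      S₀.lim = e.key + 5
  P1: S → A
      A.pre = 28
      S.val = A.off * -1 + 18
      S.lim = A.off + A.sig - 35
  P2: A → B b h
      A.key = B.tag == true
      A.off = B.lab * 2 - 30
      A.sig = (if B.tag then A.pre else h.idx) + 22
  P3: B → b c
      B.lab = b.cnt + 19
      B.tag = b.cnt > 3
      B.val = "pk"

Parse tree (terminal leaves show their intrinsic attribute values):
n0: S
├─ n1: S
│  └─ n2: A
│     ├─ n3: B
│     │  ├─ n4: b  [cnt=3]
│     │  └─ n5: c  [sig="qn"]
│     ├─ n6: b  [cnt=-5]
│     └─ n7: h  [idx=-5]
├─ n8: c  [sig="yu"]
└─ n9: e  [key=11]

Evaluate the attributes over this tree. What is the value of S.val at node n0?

1. n2.pre = 28  [28]
2. n4.cnt = 3  [terminal]
3. n5.sig = "qn"  [terminal]
4. n3.lab = 22  [b.cnt + 19]
5. n3.tag = false  [b.cnt > 3]
6. n3.val = "pk"  ["pk"]
7. n6.cnt = -5  [terminal]
8. n7.idx = -5  [terminal]
9. n2.key = false  [B.tag == true]
10. n2.off = 14  [B.lab * 2 - 30]
11. n2.sig = 17  [(if B.tag then A.pre else h.idx) + 22]
12. n1.val = 4  [A.off * -1 + 18]
13. n1.lim = -4  [A.off + A.sig - 35]
14. n8.sig = "yu"  [terminal]
15. n9.key = 11  [terminal]
16. n0.val = 29  [S₁.val + 25]
17. n0.lim = 16  [e.key + 5]

29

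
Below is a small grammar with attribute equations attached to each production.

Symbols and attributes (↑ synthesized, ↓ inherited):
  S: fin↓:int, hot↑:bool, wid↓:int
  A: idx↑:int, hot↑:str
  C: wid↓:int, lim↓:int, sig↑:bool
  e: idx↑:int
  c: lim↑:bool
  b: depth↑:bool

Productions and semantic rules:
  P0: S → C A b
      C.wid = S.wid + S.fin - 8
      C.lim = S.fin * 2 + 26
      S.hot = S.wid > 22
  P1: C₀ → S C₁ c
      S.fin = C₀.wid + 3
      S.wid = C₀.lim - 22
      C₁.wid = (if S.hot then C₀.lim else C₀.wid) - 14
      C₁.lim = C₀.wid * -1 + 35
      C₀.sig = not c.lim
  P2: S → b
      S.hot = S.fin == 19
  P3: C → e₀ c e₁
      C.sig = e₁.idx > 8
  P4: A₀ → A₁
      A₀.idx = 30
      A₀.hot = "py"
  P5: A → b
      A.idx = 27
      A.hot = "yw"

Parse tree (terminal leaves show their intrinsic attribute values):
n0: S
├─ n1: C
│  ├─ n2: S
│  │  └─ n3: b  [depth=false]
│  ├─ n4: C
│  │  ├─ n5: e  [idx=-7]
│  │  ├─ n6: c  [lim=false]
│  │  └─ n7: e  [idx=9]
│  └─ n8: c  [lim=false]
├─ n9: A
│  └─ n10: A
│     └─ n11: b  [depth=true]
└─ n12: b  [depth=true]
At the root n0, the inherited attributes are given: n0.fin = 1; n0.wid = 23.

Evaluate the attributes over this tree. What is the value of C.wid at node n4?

14

1. n0.fin = 1  [given at root]
2. n0.wid = 23  [given at root]
3. n1.wid = 16  [S.wid + S.fin - 8]
4. n1.lim = 28  [S.fin * 2 + 26]
5. n2.fin = 19  [C₀.wid + 3]
6. n2.wid = 6  [C₀.lim - 22]
7. n3.depth = false  [terminal]
8. n2.hot = true  [S.fin == 19]
9. n4.wid = 14  [(if S.hot then C₀.lim else C₀.wid) - 14]
10. n4.lim = 19  [C₀.wid * -1 + 35]
11. n5.idx = -7  [terminal]
12. n6.lim = false  [terminal]
13. n7.idx = 9  [terminal]
14. n4.sig = true  [e₁.idx > 8]
15. n8.lim = false  [terminal]
16. n1.sig = true  [not c.lim]
17. n11.depth = true  [terminal]
18. n10.idx = 27  [27]
19. n10.hot = "yw"  ["yw"]
20. n9.idx = 30  [30]
21. n9.hot = "py"  ["py"]
22. n12.depth = true  [terminal]
23. n0.hot = true  [S.wid > 22]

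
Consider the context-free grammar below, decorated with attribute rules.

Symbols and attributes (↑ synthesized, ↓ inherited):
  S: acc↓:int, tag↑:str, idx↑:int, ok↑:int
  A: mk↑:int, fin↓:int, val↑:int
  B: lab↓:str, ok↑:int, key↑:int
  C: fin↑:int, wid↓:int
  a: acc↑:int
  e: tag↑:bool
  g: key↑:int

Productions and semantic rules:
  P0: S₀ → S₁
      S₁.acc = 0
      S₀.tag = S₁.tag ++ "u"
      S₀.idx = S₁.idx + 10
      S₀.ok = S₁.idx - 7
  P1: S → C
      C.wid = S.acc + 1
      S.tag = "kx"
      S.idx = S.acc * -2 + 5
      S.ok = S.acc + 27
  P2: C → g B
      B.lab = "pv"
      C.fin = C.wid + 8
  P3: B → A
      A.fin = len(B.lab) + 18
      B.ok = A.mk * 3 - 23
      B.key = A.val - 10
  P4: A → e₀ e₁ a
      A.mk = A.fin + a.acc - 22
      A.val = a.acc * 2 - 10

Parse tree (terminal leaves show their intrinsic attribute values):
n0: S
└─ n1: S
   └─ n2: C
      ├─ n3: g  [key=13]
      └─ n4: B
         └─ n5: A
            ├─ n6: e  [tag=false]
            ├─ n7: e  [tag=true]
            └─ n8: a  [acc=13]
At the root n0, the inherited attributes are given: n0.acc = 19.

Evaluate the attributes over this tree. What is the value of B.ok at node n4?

1. n0.acc = 19  [given at root]
2. n1.acc = 0  [0]
3. n2.wid = 1  [S.acc + 1]
4. n3.key = 13  [terminal]
5. n4.lab = "pv"  ["pv"]
6. n5.fin = 20  [len(B.lab) + 18]
7. n6.tag = false  [terminal]
8. n7.tag = true  [terminal]
9. n8.acc = 13  [terminal]
10. n5.mk = 11  [A.fin + a.acc - 22]
11. n5.val = 16  [a.acc * 2 - 10]
12. n4.ok = 10  [A.mk * 3 - 23]
13. n4.key = 6  [A.val - 10]
14. n2.fin = 9  [C.wid + 8]
15. n1.tag = "kx"  ["kx"]
16. n1.idx = 5  [S.acc * -2 + 5]
17. n1.ok = 27  [S.acc + 27]
18. n0.tag = "kxu"  [S₁.tag ++ "u"]
19. n0.idx = 15  [S₁.idx + 10]
20. n0.ok = -2  [S₁.idx - 7]

10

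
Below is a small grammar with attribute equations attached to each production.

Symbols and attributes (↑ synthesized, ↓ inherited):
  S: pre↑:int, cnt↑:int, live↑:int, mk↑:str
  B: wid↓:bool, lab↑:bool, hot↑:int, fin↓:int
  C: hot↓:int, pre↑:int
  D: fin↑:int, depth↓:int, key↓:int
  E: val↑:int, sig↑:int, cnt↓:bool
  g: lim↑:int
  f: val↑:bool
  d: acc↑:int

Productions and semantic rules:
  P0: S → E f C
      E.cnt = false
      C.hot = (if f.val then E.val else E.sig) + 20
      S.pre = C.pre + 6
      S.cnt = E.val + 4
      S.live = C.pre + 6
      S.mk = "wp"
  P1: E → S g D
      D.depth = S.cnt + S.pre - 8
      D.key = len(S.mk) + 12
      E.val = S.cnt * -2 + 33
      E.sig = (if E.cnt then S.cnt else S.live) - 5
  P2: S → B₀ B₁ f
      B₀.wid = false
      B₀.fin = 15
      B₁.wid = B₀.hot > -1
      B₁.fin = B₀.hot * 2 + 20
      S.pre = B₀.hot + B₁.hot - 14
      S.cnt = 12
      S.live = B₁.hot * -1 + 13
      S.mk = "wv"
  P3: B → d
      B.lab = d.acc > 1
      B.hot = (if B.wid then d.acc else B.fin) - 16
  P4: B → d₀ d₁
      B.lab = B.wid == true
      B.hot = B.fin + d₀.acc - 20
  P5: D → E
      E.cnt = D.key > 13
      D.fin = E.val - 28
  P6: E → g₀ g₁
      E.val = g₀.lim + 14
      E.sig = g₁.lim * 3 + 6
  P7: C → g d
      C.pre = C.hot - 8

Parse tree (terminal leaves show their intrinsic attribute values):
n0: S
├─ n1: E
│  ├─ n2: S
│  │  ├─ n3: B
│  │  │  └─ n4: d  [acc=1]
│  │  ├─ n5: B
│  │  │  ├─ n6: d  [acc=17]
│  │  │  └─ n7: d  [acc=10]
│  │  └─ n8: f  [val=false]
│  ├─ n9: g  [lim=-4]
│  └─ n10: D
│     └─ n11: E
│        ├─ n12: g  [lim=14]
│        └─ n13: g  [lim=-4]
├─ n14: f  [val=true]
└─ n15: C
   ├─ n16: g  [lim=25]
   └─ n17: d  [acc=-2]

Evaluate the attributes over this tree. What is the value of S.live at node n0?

1. n1.cnt = false  [false]
2. n3.wid = false  [false]
3. n3.fin = 15  [15]
4. n4.acc = 1  [terminal]
5. n3.lab = false  [d.acc > 1]
6. n3.hot = -1  [(if B.wid then d.acc else B.fin) - 16]
7. n5.wid = false  [B₀.hot > -1]
8. n5.fin = 18  [B₀.hot * 2 + 20]
9. n6.acc = 17  [terminal]
10. n7.acc = 10  [terminal]
11. n5.lab = false  [B.wid == true]
12. n5.hot = 15  [B.fin + d₀.acc - 20]
13. n8.val = false  [terminal]
14. n2.pre = 0  [B₀.hot + B₁.hot - 14]
15. n2.cnt = 12  [12]
16. n2.live = -2  [B₁.hot * -1 + 13]
17. n2.mk = "wv"  ["wv"]
18. n9.lim = -4  [terminal]
19. n10.depth = 4  [S.cnt + S.pre - 8]
20. n10.key = 14  [len(S.mk) + 12]
21. n11.cnt = true  [D.key > 13]
22. n12.lim = 14  [terminal]
23. n13.lim = -4  [terminal]
24. n11.val = 28  [g₀.lim + 14]
25. n11.sig = -6  [g₁.lim * 3 + 6]
26. n10.fin = 0  [E.val - 28]
27. n1.val = 9  [S.cnt * -2 + 33]
28. n1.sig = -7  [(if E.cnt then S.cnt else S.live) - 5]
29. n14.val = true  [terminal]
30. n15.hot = 29  [(if f.val then E.val else E.sig) + 20]
31. n16.lim = 25  [terminal]
32. n17.acc = -2  [terminal]
33. n15.pre = 21  [C.hot - 8]
34. n0.pre = 27  [C.pre + 6]
35. n0.cnt = 13  [E.val + 4]
36. n0.live = 27  [C.pre + 6]
37. n0.mk = "wp"  ["wp"]

27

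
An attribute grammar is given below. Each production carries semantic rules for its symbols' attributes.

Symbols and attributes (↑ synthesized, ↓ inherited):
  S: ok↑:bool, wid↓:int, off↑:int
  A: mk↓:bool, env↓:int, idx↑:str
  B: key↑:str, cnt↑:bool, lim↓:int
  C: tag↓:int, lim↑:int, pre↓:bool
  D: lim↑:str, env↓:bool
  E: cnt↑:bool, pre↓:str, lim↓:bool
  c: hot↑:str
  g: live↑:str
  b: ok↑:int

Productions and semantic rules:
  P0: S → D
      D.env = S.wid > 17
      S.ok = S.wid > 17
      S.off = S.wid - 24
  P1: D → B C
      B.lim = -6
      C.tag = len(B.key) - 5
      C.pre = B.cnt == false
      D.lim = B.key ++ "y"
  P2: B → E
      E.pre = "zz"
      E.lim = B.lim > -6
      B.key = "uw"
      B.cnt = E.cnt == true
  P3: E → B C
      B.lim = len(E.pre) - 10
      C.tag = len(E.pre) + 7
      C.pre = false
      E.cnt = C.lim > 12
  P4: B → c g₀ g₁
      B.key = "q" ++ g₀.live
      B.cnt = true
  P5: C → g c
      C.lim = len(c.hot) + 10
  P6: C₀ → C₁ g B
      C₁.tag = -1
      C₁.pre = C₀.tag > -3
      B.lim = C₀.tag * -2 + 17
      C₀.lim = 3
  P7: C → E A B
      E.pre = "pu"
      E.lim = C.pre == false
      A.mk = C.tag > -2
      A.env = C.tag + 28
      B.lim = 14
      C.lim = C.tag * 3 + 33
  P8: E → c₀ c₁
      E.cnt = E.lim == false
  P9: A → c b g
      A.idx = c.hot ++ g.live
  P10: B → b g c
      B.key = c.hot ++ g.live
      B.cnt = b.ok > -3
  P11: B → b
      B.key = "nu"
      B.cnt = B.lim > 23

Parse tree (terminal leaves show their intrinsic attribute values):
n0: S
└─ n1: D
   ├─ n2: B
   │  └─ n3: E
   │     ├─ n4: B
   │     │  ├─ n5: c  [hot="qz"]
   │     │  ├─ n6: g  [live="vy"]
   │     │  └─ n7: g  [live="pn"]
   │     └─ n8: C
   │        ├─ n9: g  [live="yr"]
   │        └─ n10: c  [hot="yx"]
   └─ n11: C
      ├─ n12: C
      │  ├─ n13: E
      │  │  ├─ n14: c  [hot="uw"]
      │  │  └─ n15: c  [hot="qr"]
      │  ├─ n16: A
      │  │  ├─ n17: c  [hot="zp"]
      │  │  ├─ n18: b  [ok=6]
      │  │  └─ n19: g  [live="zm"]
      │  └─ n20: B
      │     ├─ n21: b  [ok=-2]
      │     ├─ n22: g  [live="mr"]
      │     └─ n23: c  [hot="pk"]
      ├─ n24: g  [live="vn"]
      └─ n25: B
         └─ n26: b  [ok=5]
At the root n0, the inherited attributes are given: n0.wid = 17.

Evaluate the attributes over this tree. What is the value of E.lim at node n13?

1. n0.wid = 17  [given at root]
2. n1.env = false  [S.wid > 17]
3. n2.lim = -6  [-6]
4. n3.pre = "zz"  ["zz"]
5. n3.lim = false  [B.lim > -6]
6. n4.lim = -8  [len(E.pre) - 10]
7. n5.hot = "qz"  [terminal]
8. n6.live = "vy"  [terminal]
9. n7.live = "pn"  [terminal]
10. n4.key = "qvy"  ["q" ++ g₀.live]
11. n4.cnt = true  [true]
12. n8.tag = 9  [len(E.pre) + 7]
13. n8.pre = false  [false]
14. n9.live = "yr"  [terminal]
15. n10.hot = "yx"  [terminal]
16. n8.lim = 12  [len(c.hot) + 10]
17. n3.cnt = false  [C.lim > 12]
18. n2.key = "uw"  ["uw"]
19. n2.cnt = false  [E.cnt == true]
20. n11.tag = -3  [len(B.key) - 5]
21. n11.pre = true  [B.cnt == false]
22. n12.tag = -1  [-1]
23. n12.pre = false  [C₀.tag > -3]
24. n13.pre = "pu"  ["pu"]
25. n13.lim = true  [C.pre == false]
26. n14.hot = "uw"  [terminal]
27. n15.hot = "qr"  [terminal]
28. n13.cnt = false  [E.lim == false]
29. n16.mk = true  [C.tag > -2]
30. n16.env = 27  [C.tag + 28]
31. n17.hot = "zp"  [terminal]
32. n18.ok = 6  [terminal]
33. n19.live = "zm"  [terminal]
34. n16.idx = "zpzm"  [c.hot ++ g.live]
35. n20.lim = 14  [14]
36. n21.ok = -2  [terminal]
37. n22.live = "mr"  [terminal]
38. n23.hot = "pk"  [terminal]
39. n20.key = "pkmr"  [c.hot ++ g.live]
40. n20.cnt = true  [b.ok > -3]
41. n12.lim = 30  [C.tag * 3 + 33]
42. n24.live = "vn"  [terminal]
43. n25.lim = 23  [C₀.tag * -2 + 17]
44. n26.ok = 5  [terminal]
45. n25.key = "nu"  ["nu"]
46. n25.cnt = false  [B.lim > 23]
47. n11.lim = 3  [3]
48. n1.lim = "uwy"  [B.key ++ "y"]
49. n0.ok = false  [S.wid > 17]
50. n0.off = -7  [S.wid - 24]

true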